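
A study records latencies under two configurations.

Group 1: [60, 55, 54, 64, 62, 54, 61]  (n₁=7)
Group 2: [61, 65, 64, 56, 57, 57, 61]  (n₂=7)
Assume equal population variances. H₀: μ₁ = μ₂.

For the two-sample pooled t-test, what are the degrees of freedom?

degrees of freedom = 12

df = n₁ + n₂ − 2 = 7 + 7 − 2 = 12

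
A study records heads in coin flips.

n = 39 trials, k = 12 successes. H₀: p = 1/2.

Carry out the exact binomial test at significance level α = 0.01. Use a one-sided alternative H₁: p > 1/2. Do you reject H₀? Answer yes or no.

Exact binomial: n=39, k=12, p₀=1/2=0.5000
P(X≥12) from Σ C(n,i)·p₀^i·(1−p₀)^(n−i)
p-value (one-sided, H₁ greater) = 0.99526
At α=0.01: p ≥ α → fail to reject H₀

reject H₀: no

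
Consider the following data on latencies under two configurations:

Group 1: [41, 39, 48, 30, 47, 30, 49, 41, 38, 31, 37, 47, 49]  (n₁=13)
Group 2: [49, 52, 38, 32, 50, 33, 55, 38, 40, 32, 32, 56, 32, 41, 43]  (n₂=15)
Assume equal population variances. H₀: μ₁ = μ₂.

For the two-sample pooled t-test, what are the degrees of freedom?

degrees of freedom = 26

df = n₁ + n₂ − 2 = 13 + 15 − 2 = 26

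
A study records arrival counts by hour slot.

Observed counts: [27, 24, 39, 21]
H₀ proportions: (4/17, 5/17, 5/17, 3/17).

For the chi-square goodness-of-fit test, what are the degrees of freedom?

df = k − 1 = 4 − 1 = 3

degrees of freedom = 3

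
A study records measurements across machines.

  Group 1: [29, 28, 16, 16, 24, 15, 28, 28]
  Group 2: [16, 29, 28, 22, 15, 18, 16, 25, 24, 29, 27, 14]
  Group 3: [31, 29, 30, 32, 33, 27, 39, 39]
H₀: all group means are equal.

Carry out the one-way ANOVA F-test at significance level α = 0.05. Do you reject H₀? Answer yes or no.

Group means [23.00, 21.92, 32.50], grand mean 25.250
SSB = Σnᵢ(x̄ᵢ−x̄)² = 594.333; SSW = ΣΣ(x−x̄ᵢ)² = 782.917
MSB = 594.333/2 = 297.1667; MSW = 782.917/25 = 31.3167
F = MSB/MSW = 9.4891
df = (2, 25)
p-value (upper-tail) = 0.00086
At α=0.05: p < α → reject H₀

reject H₀: yes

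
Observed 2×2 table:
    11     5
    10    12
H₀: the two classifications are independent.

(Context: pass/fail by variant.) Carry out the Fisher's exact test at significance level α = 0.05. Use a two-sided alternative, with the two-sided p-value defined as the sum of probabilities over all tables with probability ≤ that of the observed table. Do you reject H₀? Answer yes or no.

reject H₀: no

Margins: r₁=16, r₂=22, c₁=21, c₂=17, n=38
p_obs = C(16,11)·C(22,10)/C(38,21); sum pmf over tables with pmf ≤ p_obs
p-value (two-sided) = 0.19716
At α=0.05: p ≥ α → fail to reject H₀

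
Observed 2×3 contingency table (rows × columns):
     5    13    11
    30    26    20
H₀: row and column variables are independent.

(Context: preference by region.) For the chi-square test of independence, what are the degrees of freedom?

degrees of freedom = 2

df = (r−1)(c−1) = (2−1)·(3−1) = 2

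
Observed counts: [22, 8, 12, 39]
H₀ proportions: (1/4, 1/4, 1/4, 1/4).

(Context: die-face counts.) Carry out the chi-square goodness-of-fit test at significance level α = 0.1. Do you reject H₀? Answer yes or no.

n = 81; E_i = n·p_i = [20.25, 20.25, 20.25, 20.25]
χ² = (22−20.25)²/20.25 + (8−20.25)²/20.25 + (12−20.25)²/20.25 + (39−20.25)²/20.25 = 28.2840
df = 3
p-value (upper-tail) = 0.00000
At α=0.1: p < α → reject H₀

reject H₀: yes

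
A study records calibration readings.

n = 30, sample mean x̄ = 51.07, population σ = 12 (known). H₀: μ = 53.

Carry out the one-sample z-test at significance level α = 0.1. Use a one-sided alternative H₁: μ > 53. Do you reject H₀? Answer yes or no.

reject H₀: no

SE = σ/√n = 12/√30 = 2.1909
z = (x̄−μ₀)/SE = (51.07−53)/2.1909 = -0.8809
p-value (one-sided, H₁ greater) = 0.81082
At α=0.1: p ≥ α → fail to reject H₀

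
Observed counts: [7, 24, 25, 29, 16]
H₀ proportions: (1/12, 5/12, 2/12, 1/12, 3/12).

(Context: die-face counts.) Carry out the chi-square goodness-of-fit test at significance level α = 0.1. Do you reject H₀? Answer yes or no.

n = 101; E_i = n·p_i = [8.42, 42.08, 16.83, 8.42, 25.25]
χ² = (7−8.42)²/8.42 + (24−42.08)²/42.08 + (25−16.83)²/16.83 + (29−8.42)²/8.42 + (16−25.25)²/25.25 = 65.6970
df = 4
p-value (upper-tail) = 0.00000
At α=0.1: p < α → reject H₀

reject H₀: yes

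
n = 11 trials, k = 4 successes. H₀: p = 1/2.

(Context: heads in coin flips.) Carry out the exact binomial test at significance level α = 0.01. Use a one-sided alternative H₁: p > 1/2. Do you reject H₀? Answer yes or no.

Exact binomial: n=11, k=4, p₀=1/2=0.5000
P(X≥4) from Σ C(n,i)·p₀^i·(1−p₀)^(n−i)
p-value (one-sided, H₁ greater) = 0.88672
At α=0.01: p ≥ α → fail to reject H₀

reject H₀: no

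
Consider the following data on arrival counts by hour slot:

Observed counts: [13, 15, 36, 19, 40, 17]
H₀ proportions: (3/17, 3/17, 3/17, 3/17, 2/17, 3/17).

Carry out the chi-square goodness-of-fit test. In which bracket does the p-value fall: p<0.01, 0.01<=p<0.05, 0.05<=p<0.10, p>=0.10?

n = 140; E_i = n·p_i = [24.71, 24.71, 24.71, 24.71, 16.47, 24.71]
χ² = (13−24.71)²/24.71 + (15−24.71)²/24.71 + (36−24.71)²/24.71 + (19−24.71)²/24.71 + (40−16.47)²/16.47 + (17−24.71)²/24.71 = 51.8571
df = 5
p-value (upper-tail) = 0.00000
→ bracket: p<0.01

p-value bracket: p<0.01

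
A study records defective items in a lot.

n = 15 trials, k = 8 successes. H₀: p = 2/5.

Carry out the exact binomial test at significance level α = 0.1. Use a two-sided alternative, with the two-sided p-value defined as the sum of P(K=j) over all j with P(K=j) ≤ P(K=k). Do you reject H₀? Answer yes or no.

Exact binomial: n=15, k=8, p₀=2/5=0.4000
P(X=j) = C(n,j)·p₀^j·(1−p₀)^(n−j); p = Σ P(X=j) over j with P(X=j) ≤ P(X=8)
p-value (two-sided) = 0.30361
At α=0.1: p ≥ α → fail to reject H₀

reject H₀: no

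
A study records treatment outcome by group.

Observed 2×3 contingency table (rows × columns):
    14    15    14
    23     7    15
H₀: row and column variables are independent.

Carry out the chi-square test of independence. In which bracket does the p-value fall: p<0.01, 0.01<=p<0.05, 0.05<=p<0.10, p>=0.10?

Row totals [43, 45], col totals [37, 22, 29], n=88
χ² = (14−18.08)²/18.08 + (15−10.75)²/10.75 + (14−14.17)²/14.17 + (23−18.92)²/18.92 + (7−11.25)²/11.25 + (15−14.83)²/14.83 = 5.0899
df = 2
p-value (upper-tail) = 0.07848
→ bracket: 0.05<=p<0.10

p-value bracket: 0.05<=p<0.10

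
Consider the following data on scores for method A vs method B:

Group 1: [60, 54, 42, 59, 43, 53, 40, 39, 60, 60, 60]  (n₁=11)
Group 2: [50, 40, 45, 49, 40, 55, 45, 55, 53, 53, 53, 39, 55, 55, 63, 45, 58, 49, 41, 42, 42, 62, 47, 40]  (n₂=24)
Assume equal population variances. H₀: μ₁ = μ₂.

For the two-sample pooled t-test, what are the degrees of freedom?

degrees of freedom = 33

df = n₁ + n₂ − 2 = 11 + 24 − 2 = 33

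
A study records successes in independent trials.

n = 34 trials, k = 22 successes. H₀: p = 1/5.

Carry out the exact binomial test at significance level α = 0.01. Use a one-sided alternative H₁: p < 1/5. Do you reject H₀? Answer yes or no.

reject H₀: no

Exact binomial: n=34, k=22, p₀=1/5=0.2000
P(X≤22) from Σ C(n,i)·p₀^i·(1−p₀)^(n−i)
p-value (one-sided, H₁ less) = 1.00000
At α=0.01: p ≥ α → fail to reject H₀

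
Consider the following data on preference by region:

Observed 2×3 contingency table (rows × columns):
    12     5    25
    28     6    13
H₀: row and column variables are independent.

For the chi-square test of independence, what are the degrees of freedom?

df = (r−1)(c−1) = (2−1)·(3−1) = 2

degrees of freedom = 2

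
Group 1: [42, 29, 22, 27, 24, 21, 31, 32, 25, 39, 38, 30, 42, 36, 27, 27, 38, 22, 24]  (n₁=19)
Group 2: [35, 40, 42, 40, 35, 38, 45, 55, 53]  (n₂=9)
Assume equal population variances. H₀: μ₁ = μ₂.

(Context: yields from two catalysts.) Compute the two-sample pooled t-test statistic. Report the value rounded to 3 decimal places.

test statistic = -4.297

x̄₁=30.316, s₁=6.953, n₁=19
x̄₂=42.556, s₂=7.230, n₂=9
s_p² = [18·6.953² + 8·7.230²]/26 = 49.5511
SE = √(s_p²·(1/19+1/9)) = 2.8484
t = (30.316−42.556)/2.8484 = -4.2970
df = 26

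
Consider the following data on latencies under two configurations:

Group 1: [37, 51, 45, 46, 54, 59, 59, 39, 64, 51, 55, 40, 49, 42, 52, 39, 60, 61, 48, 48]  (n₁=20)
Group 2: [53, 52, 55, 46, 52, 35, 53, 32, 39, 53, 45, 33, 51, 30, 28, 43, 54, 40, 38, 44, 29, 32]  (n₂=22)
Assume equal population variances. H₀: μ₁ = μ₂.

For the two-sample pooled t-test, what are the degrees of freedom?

df = n₁ + n₂ − 2 = 20 + 22 − 2 = 40

degrees of freedom = 40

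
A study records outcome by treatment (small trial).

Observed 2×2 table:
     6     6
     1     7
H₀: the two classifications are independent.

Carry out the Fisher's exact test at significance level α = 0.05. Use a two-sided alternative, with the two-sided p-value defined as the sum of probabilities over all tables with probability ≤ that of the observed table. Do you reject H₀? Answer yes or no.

Margins: r₁=12, r₂=8, c₁=7, c₂=13, n=20
p_obs = C(12,6)·C(8,1)/C(20,7); sum pmf over tables with pmf ≤ p_obs
p-value (two-sided) = 0.15769
At α=0.05: p ≥ α → fail to reject H₀

reject H₀: no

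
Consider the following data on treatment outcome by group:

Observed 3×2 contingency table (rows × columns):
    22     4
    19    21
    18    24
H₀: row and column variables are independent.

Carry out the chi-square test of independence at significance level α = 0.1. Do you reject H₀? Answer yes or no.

Row totals [26, 40, 42], col totals [59, 49], n=108
χ² = (22−14.20)²/14.20 + (4−11.80)²/11.80 + (19−21.85)²/21.85 + (21−18.15)²/18.15 + (18−22.94)²/22.94 + (24−19.06)²/19.06 = 12.6008
df = 2
p-value (upper-tail) = 0.00184
At α=0.1: p < α → reject H₀

reject H₀: yes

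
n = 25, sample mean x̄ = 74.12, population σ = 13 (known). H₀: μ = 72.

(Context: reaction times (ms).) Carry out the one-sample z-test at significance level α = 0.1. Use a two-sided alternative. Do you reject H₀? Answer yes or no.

reject H₀: no

SE = σ/√n = 13/√25 = 2.6000
z = (x̄−μ₀)/SE = (74.12−72)/2.6000 = 0.8154
p-value (two-sided) = 0.41485
At α=0.1: p ≥ α → fail to reject H₀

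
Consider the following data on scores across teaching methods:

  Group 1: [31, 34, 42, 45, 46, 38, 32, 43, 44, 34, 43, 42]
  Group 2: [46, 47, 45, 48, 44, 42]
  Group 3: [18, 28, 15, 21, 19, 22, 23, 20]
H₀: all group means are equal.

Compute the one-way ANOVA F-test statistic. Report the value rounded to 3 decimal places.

Group means [39.50, 45.33, 20.75], grand mean 35.077
SSB = Σnᵢ(x̄ᵢ−x̄)² = 2508.013; SSW = ΣΣ(x−x̄ᵢ)² = 447.833
MSB = 2508.013/2 = 1254.0064; MSW = 447.833/23 = 19.4710
F = MSB/MSW = 64.4038
df = (2, 23)

test statistic = 64.404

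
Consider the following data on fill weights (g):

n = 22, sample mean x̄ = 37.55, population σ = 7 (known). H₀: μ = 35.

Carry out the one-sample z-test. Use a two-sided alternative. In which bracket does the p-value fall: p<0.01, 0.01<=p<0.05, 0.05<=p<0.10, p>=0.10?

SE = σ/√n = 7/√22 = 1.4924
z = (x̄−μ₀)/SE = (37.55−35)/1.4924 = 1.7087
p-value (two-sided) = 0.08752
→ bracket: 0.05<=p<0.10

p-value bracket: 0.05<=p<0.10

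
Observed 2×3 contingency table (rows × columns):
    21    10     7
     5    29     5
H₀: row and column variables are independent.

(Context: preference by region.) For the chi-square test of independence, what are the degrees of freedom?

degrees of freedom = 2

df = (r−1)(c−1) = (2−1)·(3−1) = 2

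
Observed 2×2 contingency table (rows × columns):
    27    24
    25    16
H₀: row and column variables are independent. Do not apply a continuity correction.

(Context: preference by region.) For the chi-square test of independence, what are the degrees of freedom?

degrees of freedom = 1

df = (r−1)(c−1) = (2−1)·(2−1) = 1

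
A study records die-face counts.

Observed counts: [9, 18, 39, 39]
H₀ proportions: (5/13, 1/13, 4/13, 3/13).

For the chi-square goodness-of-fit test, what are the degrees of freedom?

df = k − 1 = 4 − 1 = 3

degrees of freedom = 3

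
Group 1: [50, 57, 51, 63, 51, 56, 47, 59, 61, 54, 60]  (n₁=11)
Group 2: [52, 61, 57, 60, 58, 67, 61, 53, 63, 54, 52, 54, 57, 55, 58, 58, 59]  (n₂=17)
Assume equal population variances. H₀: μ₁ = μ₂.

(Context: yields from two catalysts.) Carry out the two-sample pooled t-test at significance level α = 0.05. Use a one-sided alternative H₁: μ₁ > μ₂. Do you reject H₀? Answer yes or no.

reject H₀: no

x̄₁=55.364, s₁=5.163, n₁=11
x̄₂=57.588, s₂=4.078, n₂=17
s_p² = [10·5.163² + 16·4.078²]/26 = 20.4870
SE = √(s_p²·(1/11+1/17)) = 1.7515
t = (55.364−57.588)/1.7515 = -1.2701
df = 26
p-value (one-sided, H₁ greater) = 0.89236
At α=0.05: p ≥ α → fail to reject H₀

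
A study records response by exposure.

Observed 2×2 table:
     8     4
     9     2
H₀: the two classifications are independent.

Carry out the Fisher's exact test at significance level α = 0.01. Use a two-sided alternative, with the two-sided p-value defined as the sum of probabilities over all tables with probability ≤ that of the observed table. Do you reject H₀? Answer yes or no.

reject H₀: no

Margins: r₁=12, r₂=11, c₁=17, c₂=6, n=23
p_obs = C(12,8)·C(11,9)/C(23,17); sum pmf over tables with pmf ≤ p_obs
p-value (two-sided) = 0.64041
At α=0.01: p ≥ α → fail to reject H₀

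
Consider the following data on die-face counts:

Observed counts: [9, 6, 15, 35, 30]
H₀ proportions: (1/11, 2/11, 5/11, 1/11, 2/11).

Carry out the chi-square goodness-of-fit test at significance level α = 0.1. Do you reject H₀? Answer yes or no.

n = 95; E_i = n·p_i = [8.64, 17.27, 43.18, 8.64, 17.27]
χ² = (9−8.64)²/8.64 + (6−17.27)²/17.27 + (15−43.18)²/43.18 + (35−8.64)²/8.64 + (30−17.27)²/17.27 = 115.6211
df = 4
p-value (upper-tail) = 0.00000
At α=0.1: p < α → reject H₀

reject H₀: yes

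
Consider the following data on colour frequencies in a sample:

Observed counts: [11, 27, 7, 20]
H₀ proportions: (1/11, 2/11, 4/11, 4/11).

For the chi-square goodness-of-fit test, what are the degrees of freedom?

df = k − 1 = 4 − 1 = 3

degrees of freedom = 3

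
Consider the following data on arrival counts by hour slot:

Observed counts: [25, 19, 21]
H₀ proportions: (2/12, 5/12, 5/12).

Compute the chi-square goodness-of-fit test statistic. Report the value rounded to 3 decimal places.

n = 65; E_i = n·p_i = [10.83, 27.08, 27.08]
χ² = (25−10.83)²/10.83 + (19−27.08)²/27.08 + (21−27.08)²/27.08 = 22.3046
df = 2

test statistic = 22.305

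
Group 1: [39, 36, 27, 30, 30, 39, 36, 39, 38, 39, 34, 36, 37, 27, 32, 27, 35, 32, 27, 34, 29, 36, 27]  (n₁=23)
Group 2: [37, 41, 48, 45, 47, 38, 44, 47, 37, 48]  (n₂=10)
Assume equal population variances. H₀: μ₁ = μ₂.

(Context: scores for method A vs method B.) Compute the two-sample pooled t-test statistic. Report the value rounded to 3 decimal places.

x̄₁=33.304, s₁=4.477, n₁=23
x̄₂=43.200, s₂=4.566, n₂=10
s_p² = [22·4.477² + 9·4.566²]/31 = 20.2732
SE = √(s_p²·(1/23+1/10)) = 1.7055
t = (33.304−43.200)/1.7055 = -5.8022
df = 31

test statistic = -5.802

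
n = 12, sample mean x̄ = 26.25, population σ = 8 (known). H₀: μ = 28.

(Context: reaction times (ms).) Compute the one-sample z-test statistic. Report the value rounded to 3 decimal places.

test statistic = -0.758

SE = σ/√n = 8/√12 = 2.3094
z = (x̄−μ₀)/SE = (26.25−28)/2.3094 = -0.7578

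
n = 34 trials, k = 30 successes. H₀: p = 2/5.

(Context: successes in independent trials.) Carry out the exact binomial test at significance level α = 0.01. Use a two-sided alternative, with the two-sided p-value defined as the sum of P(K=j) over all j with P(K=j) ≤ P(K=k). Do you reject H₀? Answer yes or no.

reject H₀: yes

Exact binomial: n=34, k=30, p₀=2/5=0.4000
P(X=j) = C(n,j)·p₀^j·(1−p₀)^(n−j); p = Σ P(X=j) over j with P(X=j) ≤ P(X=30)
p-value (two-sided) = 0.00000
At α=0.01: p < α → reject H₀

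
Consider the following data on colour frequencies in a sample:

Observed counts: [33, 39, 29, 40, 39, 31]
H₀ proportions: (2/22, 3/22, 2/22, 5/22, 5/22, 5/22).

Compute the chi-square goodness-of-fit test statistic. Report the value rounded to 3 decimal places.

n = 211; E_i = n·p_i = [19.18, 28.77, 19.18, 47.95, 47.95, 47.95]
χ² = (33−19.18)²/19.18 + (39−28.77)²/28.77 + (29−19.18)²/19.18 + (40−47.95)²/47.95 + (39−47.95)²/47.95 + (31−47.95)²/47.95 = 27.6009
df = 5

test statistic = 27.601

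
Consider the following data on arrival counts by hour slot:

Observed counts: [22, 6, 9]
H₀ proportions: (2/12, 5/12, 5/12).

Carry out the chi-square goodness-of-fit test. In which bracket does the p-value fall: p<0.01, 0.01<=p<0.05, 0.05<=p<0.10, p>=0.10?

n = 37; E_i = n·p_i = [6.17, 15.42, 15.42]
χ² = (22−6.17)²/6.17 + (6−15.42)²/15.42 + (9−15.42)²/15.42 = 49.0757
df = 2
p-value (upper-tail) = 0.00000
→ bracket: p<0.01

p-value bracket: p<0.01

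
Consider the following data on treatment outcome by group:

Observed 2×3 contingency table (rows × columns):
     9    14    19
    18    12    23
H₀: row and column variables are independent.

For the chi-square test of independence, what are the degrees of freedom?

df = (r−1)(c−1) = (2−1)·(3−1) = 2

degrees of freedom = 2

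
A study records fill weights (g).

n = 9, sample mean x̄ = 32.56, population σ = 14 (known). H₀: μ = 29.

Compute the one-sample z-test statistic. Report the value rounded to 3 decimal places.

SE = σ/√n = 14/√9 = 4.6667
z = (x̄−μ₀)/SE = (32.56−29)/4.6667 = 0.7629

test statistic = 0.763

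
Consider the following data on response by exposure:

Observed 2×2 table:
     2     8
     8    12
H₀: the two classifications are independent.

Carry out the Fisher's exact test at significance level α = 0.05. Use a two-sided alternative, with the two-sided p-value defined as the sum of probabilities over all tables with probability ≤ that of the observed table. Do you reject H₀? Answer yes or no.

Margins: r₁=10, r₂=20, c₁=10, c₂=20, n=30
p_obs = C(10,2)·C(20,8)/C(30,10); sum pmf over tables with pmf ≤ p_obs
p-value (two-sided) = 0.41947
At α=0.05: p ≥ α → fail to reject H₀

reject H₀: no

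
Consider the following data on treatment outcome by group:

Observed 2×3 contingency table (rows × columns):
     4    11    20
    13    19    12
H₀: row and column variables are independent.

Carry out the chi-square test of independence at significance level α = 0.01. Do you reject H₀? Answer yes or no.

Row totals [35, 44], col totals [17, 30, 32], n=79
χ² = (4−7.53)²/7.53 + (11−13.29)²/13.29 + (20−14.18)²/14.18 + (13−9.47)²/9.47 + (19−16.71)²/16.71 + (12−17.82)²/17.82 = 7.9762
df = 2
p-value (upper-tail) = 0.01853
At α=0.01: p ≥ α → fail to reject H₀

reject H₀: no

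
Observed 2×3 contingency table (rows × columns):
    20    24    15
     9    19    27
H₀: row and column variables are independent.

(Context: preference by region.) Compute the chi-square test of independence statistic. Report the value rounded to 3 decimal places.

test statistic = 8.052

Row totals [59, 55], col totals [29, 43, 42], n=114
χ² = (20−15.01)²/15.01 + (24−22.25)²/22.25 + (15−21.74)²/21.74 + (9−13.99)²/13.99 + (19−20.75)²/20.75 + (27−20.26)²/20.26 = 8.0519
df = 2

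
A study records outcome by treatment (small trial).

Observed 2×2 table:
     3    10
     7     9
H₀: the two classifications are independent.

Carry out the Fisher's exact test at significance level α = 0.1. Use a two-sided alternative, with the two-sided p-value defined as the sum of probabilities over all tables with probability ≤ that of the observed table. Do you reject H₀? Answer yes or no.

Margins: r₁=13, r₂=16, c₁=10, c₂=19, n=29
p_obs = C(13,3)·C(16,7)/C(29,10); sum pmf over tables with pmf ≤ p_obs
p-value (two-sided) = 0.43348
At α=0.1: p ≥ α → fail to reject H₀

reject H₀: no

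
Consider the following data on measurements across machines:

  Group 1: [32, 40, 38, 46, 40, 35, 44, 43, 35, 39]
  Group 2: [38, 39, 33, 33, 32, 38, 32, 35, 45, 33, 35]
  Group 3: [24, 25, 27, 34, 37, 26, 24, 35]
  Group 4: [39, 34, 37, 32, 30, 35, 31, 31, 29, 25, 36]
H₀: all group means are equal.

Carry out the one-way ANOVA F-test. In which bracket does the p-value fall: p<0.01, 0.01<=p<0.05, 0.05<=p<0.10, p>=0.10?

p-value bracket: p<0.01

Group means [39.20, 35.73, 29.00, 32.64], grand mean 34.400
SSB = Σnᵢ(x̄ᵢ−x̄)² = 517.273; SSW = ΣΣ(x−x̄ᵢ)² = 698.327
MSB = 517.273/3 = 172.4242; MSW = 698.327/36 = 19.3980
F = MSB/MSW = 8.8888
df = (3, 36)
p-value (upper-tail) = 0.00015
→ bracket: p<0.01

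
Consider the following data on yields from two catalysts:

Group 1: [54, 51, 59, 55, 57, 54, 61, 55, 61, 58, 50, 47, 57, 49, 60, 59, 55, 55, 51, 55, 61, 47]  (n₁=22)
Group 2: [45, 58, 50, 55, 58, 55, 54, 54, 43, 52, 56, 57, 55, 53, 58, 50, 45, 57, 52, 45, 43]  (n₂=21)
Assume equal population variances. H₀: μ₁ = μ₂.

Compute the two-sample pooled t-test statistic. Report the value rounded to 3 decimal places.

x̄₁=55.045, s₁=4.391, n₁=22
x̄₂=52.143, s₂=5.131, n₂=21
s_p² = [21·4.391² + 20·5.131²]/41 = 22.7201
SE = √(s_p²·(1/22+1/21)) = 1.4542
t = (55.045−52.143)/1.4542 = 1.9960
df = 41

test statistic = 1.996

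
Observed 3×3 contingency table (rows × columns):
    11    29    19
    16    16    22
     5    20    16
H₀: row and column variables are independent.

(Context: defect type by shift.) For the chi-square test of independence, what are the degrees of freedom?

degrees of freedom = 4

df = (r−1)(c−1) = (3−1)·(3−1) = 4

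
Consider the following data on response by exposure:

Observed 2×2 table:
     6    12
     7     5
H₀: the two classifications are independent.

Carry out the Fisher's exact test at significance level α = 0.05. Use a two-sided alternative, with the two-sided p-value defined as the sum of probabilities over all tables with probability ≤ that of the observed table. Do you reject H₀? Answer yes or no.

Margins: r₁=18, r₂=12, c₁=13, c₂=17, n=30
p_obs = C(18,6)·C(12,7)/C(30,13); sum pmf over tables with pmf ≤ p_obs
p-value (two-sided) = 0.26412
At α=0.05: p ≥ α → fail to reject H₀

reject H₀: no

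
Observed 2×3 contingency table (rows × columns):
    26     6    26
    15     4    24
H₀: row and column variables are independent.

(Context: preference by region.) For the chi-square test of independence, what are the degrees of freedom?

df = (r−1)(c−1) = (2−1)·(3−1) = 2

degrees of freedom = 2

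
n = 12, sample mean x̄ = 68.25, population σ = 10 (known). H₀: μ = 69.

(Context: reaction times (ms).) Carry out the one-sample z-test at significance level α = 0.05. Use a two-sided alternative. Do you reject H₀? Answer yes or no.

SE = σ/√n = 10/√12 = 2.8868
z = (x̄−μ₀)/SE = (68.25−69)/2.8868 = -0.2598
p-value (two-sided) = 0.79501
At α=0.05: p ≥ α → fail to reject H₀

reject H₀: no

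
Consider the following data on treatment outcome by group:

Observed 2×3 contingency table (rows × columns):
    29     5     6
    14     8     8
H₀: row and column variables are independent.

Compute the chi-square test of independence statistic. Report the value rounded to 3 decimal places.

test statistic = 4.882

Row totals [40, 30], col totals [43, 13, 14], n=70
χ² = (29−24.57)²/24.57 + (5−7.43)²/7.43 + (6−8.00)²/8.00 + (14−18.43)²/18.43 + (8−5.57)²/5.57 + (8−6.00)²/6.00 = 4.8816
df = 2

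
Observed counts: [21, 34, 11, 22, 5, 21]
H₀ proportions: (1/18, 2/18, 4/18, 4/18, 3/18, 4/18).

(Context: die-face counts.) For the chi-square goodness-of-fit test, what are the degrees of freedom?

df = k − 1 = 6 − 1 = 5

degrees of freedom = 5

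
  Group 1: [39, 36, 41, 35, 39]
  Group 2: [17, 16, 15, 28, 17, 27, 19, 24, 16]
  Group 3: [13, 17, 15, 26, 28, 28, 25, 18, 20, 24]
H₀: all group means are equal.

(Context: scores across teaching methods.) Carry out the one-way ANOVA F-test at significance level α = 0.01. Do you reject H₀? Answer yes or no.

Group means [38.00, 19.89, 21.40], grand mean 24.292
SSB = Σnᵢ(x̄ᵢ−x̄)² = 1197.669; SSW = ΣΣ(x−x̄ᵢ)² = 501.289
MSB = 1197.669/2 = 598.8347; MSW = 501.289/21 = 23.8709
F = MSB/MSW = 25.0864
df = (2, 21)
p-value (upper-tail) = 0.00000
At α=0.01: p < α → reject H₀

reject H₀: yes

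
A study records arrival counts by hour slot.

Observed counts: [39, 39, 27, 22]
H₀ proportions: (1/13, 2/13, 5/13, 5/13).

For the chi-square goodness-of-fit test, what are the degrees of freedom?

degrees of freedom = 3

df = k − 1 = 4 − 1 = 3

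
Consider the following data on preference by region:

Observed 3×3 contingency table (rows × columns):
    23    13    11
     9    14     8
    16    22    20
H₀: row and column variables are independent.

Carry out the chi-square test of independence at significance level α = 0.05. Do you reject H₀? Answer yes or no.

Row totals [47, 31, 58], col totals [48, 49, 39], n=136
χ² = (23−16.59)²/16.59 + (13−16.93)²/16.93 + (11−13.48)²/13.48 + (9−10.94)²/10.94 + (14−11.17)²/11.17 + (8−8.89)²/8.89 + (16−20.47)²/20.47 + (22−20.90)²/20.90 + (20−16.63)²/16.63 = 6.7151
df = 4
p-value (upper-tail) = 0.15173
At α=0.05: p ≥ α → fail to reject H₀

reject H₀: no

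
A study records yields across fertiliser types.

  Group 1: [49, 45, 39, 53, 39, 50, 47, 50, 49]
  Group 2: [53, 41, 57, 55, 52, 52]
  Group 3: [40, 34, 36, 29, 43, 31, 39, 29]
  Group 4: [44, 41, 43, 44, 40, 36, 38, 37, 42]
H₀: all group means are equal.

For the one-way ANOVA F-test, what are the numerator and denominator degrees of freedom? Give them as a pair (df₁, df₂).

degrees of freedom = [3, 28]

k = 4 groups, N = 32 total
df = (k−1, N−k) = (4−1, 32−4) = (3, 28)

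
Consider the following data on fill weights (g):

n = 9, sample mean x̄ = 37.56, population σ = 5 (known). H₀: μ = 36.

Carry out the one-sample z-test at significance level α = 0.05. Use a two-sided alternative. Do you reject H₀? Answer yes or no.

reject H₀: no

SE = σ/√n = 5/√9 = 1.6667
z = (x̄−μ₀)/SE = (37.56−36)/1.6667 = 0.9360
p-value (two-sided) = 0.34927
At α=0.05: p ≥ α → fail to reject H₀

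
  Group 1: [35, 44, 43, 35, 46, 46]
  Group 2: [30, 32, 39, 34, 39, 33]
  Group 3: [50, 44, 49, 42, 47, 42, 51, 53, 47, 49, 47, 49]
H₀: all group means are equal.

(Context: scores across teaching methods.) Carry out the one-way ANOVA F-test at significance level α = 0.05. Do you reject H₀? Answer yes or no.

Group means [41.50, 34.50, 47.50], grand mean 42.750
SSB = Σnᵢ(x̄ᵢ−x̄)² = 688.500; SSW = ΣΣ(x−x̄ᵢ)² = 332.000
MSB = 688.500/2 = 344.2500; MSW = 332.000/21 = 15.8095
F = MSB/MSW = 21.7748
df = (2, 21)
p-value (upper-tail) = 0.00001
At α=0.05: p < α → reject H₀

reject H₀: yes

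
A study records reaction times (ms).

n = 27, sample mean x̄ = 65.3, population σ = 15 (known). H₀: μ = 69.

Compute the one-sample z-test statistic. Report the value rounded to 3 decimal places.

SE = σ/√n = 15/√27 = 2.8868
z = (x̄−μ₀)/SE = (65.3−69)/2.8868 = -1.2817

test statistic = -1.282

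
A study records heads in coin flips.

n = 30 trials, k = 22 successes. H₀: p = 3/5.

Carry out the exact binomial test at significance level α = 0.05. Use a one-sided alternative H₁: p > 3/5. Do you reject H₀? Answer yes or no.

reject H₀: no

Exact binomial: n=30, k=22, p₀=3/5=0.6000
P(X≥22) from Σ C(n,i)·p₀^i·(1−p₀)^(n−i)
p-value (one-sided, H₁ greater) = 0.09401
At α=0.05: p ≥ α → fail to reject H₀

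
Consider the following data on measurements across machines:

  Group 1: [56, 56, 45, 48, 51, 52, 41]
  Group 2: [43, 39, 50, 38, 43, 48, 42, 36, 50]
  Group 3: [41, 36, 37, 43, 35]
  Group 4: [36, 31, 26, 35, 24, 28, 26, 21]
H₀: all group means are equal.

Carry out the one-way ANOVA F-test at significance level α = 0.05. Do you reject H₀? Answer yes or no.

reject H₀: yes

Group means [49.86, 43.22, 38.40, 28.38], grand mean 39.897
SSB = Σnᵢ(x̄ᵢ−x̄)² = 1867.202; SSW = ΣΣ(x−x̄ᵢ)² = 641.488
MSB = 1867.202/3 = 622.4007; MSW = 641.488/25 = 25.6595
F = MSB/MSW = 24.2561
df = (3, 25)
p-value (upper-tail) = 0.00000
At α=0.05: p < α → reject H₀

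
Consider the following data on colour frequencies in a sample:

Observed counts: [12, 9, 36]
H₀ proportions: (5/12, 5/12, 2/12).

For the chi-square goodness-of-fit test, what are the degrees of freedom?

degrees of freedom = 2

df = k − 1 = 3 − 1 = 2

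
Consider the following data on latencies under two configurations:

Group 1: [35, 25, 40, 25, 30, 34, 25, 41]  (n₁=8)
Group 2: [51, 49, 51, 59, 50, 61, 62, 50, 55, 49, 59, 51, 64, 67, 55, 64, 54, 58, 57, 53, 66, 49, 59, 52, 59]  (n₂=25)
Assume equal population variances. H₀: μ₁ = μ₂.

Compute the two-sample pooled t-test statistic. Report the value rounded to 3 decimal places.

x̄₁=31.875, s₁=6.643, n₁=8
x̄₂=56.160, s₂=5.684, n₂=25
s_p² = [7·6.643² + 24·5.684²]/31 = 34.9753
SE = √(s_p²·(1/8+1/25)) = 2.4023
t = (31.875−56.160)/2.4023 = -10.1092
df = 31

test statistic = -10.109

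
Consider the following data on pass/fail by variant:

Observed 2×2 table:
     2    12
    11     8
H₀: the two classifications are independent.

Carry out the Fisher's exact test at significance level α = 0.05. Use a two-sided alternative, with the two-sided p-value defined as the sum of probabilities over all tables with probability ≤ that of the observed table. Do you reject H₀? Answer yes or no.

Margins: r₁=14, r₂=19, c₁=13, c₂=20, n=33
p_obs = C(14,2)·C(19,11)/C(33,13); sum pmf over tables with pmf ≤ p_obs
p-value (two-sided) = 0.01508
At α=0.05: p < α → reject H₀

reject H₀: yes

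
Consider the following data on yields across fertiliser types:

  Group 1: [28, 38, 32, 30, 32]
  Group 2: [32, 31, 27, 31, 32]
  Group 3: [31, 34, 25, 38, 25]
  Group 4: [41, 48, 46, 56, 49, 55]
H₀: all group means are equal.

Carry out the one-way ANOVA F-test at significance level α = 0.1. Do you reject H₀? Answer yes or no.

reject H₀: yes

Group means [32.00, 30.60, 30.60, 49.17], grand mean 36.238
SSB = Σnᵢ(x̄ᵢ−x̄)² = 1410.576; SSW = ΣΣ(x−x̄ᵢ)² = 361.233
MSB = 1410.576/3 = 470.1921; MSW = 361.233/17 = 21.2490
F = MSB/MSW = 22.1277
df = (3, 17)
p-value (upper-tail) = 0.00000
At α=0.1: p < α → reject H₀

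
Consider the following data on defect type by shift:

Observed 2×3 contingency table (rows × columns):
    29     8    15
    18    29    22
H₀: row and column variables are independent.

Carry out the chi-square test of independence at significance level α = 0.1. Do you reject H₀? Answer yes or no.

reject H₀: yes

Row totals [52, 69], col totals [47, 37, 37], n=121
χ² = (29−20.20)²/20.20 + (8−15.90)²/15.90 + (15−15.90)²/15.90 + (18−26.80)²/26.80 + (29−21.10)²/21.10 + (22−21.10)²/21.10 = 13.6997
df = 2
p-value (upper-tail) = 0.00106
At α=0.1: p < α → reject H₀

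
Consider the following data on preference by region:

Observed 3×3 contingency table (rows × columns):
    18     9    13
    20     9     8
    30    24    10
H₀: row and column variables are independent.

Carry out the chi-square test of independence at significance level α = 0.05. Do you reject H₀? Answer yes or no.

reject H₀: no

Row totals [40, 37, 64], col totals [68, 42, 31], n=141
χ² = (18−19.29)²/19.29 + (9−11.91)²/11.91 + (13−8.79)²/8.79 + (20−17.84)²/17.84 + (9−11.02)²/11.02 + (8−8.13)²/8.13 + (30−30.87)²/30.87 + (24−19.06)²/19.06 + (10−14.07)²/14.07 = 5.9243
df = 4
p-value (upper-tail) = 0.20487
At α=0.05: p ≥ α → fail to reject H₀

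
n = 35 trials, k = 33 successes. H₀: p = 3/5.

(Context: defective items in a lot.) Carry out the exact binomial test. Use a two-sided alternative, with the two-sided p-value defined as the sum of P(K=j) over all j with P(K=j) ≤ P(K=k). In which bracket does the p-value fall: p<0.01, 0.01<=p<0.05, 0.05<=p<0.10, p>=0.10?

p-value bracket: p<0.01

Exact binomial: n=35, k=33, p₀=3/5=0.6000
P(X=j) = C(n,j)·p₀^j·(1−p₀)^(n−j); p = Σ P(X=j) over j with P(X=j) ≤ P(X=33)
p-value (two-sided) = 0.00001
→ bracket: p<0.01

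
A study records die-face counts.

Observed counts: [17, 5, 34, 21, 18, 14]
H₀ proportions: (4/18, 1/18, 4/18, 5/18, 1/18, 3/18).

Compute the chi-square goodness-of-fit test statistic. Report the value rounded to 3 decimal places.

test statistic = 33.643

n = 109; E_i = n·p_i = [24.22, 6.06, 24.22, 30.28, 6.06, 18.17]
χ² = (17−24.22)²/24.22 + (5−6.06)²/6.06 + (34−24.22)²/24.22 + (21−30.28)²/30.28 + (18−6.06)²/6.06 + (14−18.17)²/18.17 = 33.6431
df = 5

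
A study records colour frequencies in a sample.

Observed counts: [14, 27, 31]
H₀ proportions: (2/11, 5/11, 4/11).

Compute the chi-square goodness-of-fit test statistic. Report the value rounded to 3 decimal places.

test statistic = 1.952

n = 72; E_i = n·p_i = [13.09, 32.73, 26.18]
χ² = (14−13.09)²/13.09 + (27−32.73)²/32.73 + (31−26.18)²/26.18 = 1.9521
df = 2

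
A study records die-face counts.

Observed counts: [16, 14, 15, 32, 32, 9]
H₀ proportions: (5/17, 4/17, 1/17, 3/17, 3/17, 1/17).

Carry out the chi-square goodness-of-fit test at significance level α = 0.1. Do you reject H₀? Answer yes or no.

reject H₀: yes

n = 118; E_i = n·p_i = [34.71, 27.76, 6.94, 20.82, 20.82, 6.94]
χ² = (16−34.71)²/34.71 + (14−27.76)²/27.76 + (15−6.94)²/6.94 + (32−20.82)²/20.82 + (32−20.82)²/20.82 + (9−6.94)²/6.94 = 38.8706
df = 5
p-value (upper-tail) = 0.00000
At α=0.1: p < α → reject H₀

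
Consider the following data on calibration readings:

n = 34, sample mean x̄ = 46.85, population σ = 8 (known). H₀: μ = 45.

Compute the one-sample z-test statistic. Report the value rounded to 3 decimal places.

test statistic = 1.348

SE = σ/√n = 8/√34 = 1.3720
z = (x̄−μ₀)/SE = (46.85−45)/1.3720 = 1.3484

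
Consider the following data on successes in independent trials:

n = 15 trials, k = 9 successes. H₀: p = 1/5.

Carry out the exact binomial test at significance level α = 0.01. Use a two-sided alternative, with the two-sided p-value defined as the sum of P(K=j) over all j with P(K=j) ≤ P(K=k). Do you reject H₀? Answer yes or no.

Exact binomial: n=15, k=9, p₀=1/5=0.2000
P(X=j) = C(n,j)·p₀^j·(1−p₀)^(n−j); p = Σ P(X=j) over j with P(X=j) ≤ P(X=9)
p-value (two-sided) = 0.00078
At α=0.01: p < α → reject H₀

reject H₀: yes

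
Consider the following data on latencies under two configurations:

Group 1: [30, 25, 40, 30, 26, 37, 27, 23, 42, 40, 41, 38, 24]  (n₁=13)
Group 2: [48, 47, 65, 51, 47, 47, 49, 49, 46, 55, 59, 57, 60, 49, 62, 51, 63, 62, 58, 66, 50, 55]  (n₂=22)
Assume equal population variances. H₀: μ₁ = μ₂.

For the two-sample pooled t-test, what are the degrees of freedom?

degrees of freedom = 33

df = n₁ + n₂ − 2 = 13 + 22 − 2 = 33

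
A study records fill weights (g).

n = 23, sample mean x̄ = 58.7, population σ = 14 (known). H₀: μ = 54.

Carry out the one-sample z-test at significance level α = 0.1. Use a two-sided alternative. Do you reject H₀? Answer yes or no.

SE = σ/√n = 14/√23 = 2.9192
z = (x̄−μ₀)/SE = (58.7−54)/2.9192 = 1.6100
p-value (two-sided) = 0.10739
At α=0.1: p ≥ α → fail to reject H₀

reject H₀: no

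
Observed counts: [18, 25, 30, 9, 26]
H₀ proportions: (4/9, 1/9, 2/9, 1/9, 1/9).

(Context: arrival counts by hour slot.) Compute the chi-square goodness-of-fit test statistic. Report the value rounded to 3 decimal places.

n = 108; E_i = n·p_i = [48.00, 12.00, 24.00, 12.00, 12.00]
χ² = (18−48.00)²/48.00 + (25−12.00)²/12.00 + (30−24.00)²/24.00 + (9−12.00)²/12.00 + (26−12.00)²/12.00 = 51.4167
df = 4

test statistic = 51.417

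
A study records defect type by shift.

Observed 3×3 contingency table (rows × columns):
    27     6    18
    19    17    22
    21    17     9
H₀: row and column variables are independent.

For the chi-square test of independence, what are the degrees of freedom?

degrees of freedom = 4

df = (r−1)(c−1) = (3−1)·(3−1) = 4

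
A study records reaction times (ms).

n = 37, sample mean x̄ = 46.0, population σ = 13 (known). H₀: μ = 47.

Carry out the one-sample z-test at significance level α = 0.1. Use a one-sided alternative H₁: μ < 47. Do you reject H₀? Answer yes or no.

SE = σ/√n = 13/√37 = 2.1372
z = (x̄−μ₀)/SE = (46.0−47)/2.1372 = -0.4679
p-value (one-sided, H₁ less) = 0.31993
At α=0.1: p ≥ α → fail to reject H₀

reject H₀: no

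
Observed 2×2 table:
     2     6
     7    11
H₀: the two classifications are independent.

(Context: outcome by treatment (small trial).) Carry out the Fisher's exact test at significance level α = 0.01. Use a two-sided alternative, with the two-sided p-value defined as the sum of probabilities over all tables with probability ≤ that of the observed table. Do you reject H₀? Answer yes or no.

Margins: r₁=8, r₂=18, c₁=9, c₂=17, n=26
p_obs = C(8,2)·C(18,7)/C(26,9); sum pmf over tables with pmf ≤ p_obs
p-value (two-sided) = 0.66729
At α=0.01: p ≥ α → fail to reject H₀

reject H₀: no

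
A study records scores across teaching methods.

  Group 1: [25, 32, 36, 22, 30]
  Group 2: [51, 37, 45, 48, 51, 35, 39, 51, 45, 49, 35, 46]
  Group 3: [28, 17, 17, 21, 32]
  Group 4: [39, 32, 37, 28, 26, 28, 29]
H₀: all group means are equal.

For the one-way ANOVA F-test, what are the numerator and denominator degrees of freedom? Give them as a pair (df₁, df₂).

k = 4 groups, N = 29 total
df = (k−1, N−k) = (4−1, 29−4) = (3, 25)

degrees of freedom = [3, 25]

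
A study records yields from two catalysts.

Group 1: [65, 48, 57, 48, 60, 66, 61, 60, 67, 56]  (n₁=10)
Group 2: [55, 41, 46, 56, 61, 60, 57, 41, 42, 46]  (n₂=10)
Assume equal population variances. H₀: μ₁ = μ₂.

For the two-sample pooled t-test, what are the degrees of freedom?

df = n₁ + n₂ − 2 = 10 + 10 − 2 = 18

degrees of freedom = 18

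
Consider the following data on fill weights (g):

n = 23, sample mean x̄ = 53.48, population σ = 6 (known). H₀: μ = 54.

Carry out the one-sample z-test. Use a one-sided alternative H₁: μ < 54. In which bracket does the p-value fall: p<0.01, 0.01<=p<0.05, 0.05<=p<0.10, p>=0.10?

SE = σ/√n = 6/√23 = 1.2511
z = (x̄−μ₀)/SE = (53.48−54)/1.2511 = -0.4156
p-value (one-sided, H₁ less) = 0.33884
→ bracket: p>=0.10

p-value bracket: p>=0.10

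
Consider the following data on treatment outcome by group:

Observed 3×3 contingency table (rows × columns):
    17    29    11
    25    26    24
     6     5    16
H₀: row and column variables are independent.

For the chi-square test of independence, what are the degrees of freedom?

df = (r−1)(c−1) = (3−1)·(3−1) = 4

degrees of freedom = 4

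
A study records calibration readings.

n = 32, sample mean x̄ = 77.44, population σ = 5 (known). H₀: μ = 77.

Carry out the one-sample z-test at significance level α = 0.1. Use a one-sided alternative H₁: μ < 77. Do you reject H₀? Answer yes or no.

reject H₀: no

SE = σ/√n = 5/√32 = 0.8839
z = (x̄−μ₀)/SE = (77.44−77)/0.8839 = 0.4978
p-value (one-sided, H₁ less) = 0.69069
At α=0.1: p ≥ α → fail to reject H₀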